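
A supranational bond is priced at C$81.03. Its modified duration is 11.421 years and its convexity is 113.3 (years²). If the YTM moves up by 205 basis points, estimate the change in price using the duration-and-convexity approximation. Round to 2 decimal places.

-C$17.04

Duration effect: -D_mod·Δy = -11.421 × (+0.0205) = -0.2341305
Convexity effect: ½·C·(Δy)² = 0.5 × 113.3 × (0.0205)² = +0.0238071625
ΔP/P ≈ -0.2341305 + 0.0238071625 = -0.2103233375
ΔP ≈ 81.03 × (-0.2103233375) = -17.042500037625.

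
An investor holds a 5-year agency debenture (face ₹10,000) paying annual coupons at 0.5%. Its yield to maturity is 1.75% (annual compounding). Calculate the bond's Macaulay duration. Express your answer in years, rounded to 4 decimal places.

Periodic yield y = 0.0175. Discount each cash flow and weight by its year:
  t   CF        PV=CF/(1+0.0175)^t    t·PV
  1        50.00        49.1400        49.1400
  2        50.00        48.2949        96.5898
  3        50.00        47.4643       142.3928
  4        50.00        46.6479       186.5917
  5    10,050.00     9,214.9710    46,074.8549
  Σ                  9,406.5181    46,549.5693
Price P = Σ PV = 9,406.5181.
Macaulay duration = Σ(t·PV) / P = 46,549.5693 / 9,406.5181 = 4.94865 years.

4.9487 years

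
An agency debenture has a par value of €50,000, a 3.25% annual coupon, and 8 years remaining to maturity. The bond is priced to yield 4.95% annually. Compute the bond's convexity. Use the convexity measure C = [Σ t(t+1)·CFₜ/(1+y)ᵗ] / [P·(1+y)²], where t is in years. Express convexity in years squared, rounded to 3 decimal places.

With y = 0.0495:
  t   CF        PV=CF/(1+0.0495)^t    t·PV        t(t+1)·PV
  1     1,625.00     1,548.3564     1,548.3564       3,096.7127
  2     1,625.00     1,475.3276     2,950.6553       8,851.9659
  3     1,625.00     1,405.7433     4,217.2300      16,868.9202
  4     1,625.00     1,339.4410     5,357.7641      26,788.8203
  5     1,625.00     1,276.2659     6,381.3293      38,287.9757
  6     1,625.00     1,216.0704     7,296.4222      51,074.9557
  7     1,625.00     1,158.7140     8,110.9982      64,887.9856
  8    51,625.00    35,075.2295   280,601.8360   2,525,416.5239
  Σ                 44,495.1481   316,464.5915   2,735,273.8599
P = 44,495.1481.
Convexity = Σ t(t+1)·PV / [P·(1+y)²] = 2,735,273.8599 / (44,495.1481 × 1.101450) = 55.81145.

55.811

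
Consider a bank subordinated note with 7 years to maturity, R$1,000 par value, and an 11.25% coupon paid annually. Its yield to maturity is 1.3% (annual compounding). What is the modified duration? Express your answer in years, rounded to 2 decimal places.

5.55 years

Periodic yield y = 0.013. First find Macaulay duration:
  t   CF        PV=CF/(1+0.013)^t    t·PV
  1       112.50       111.0563       111.0563
  2       112.50       109.6311       219.2621
  3       112.50       108.2242       324.6725
  4       112.50       106.8353       427.3412
  5       112.50       105.4643       527.3213
  6       112.50       104.1108       624.6649
  7     1,112.50     1,016.3280     7,114.2962
  Σ                  1,661.6499     9,348.6144
P = 1,661.6499; Macaulay duration = 9,348.6144 / 1,661.6499 = 5.62610 years.
Modified duration = D_Mac / (1 + y) = 5.62610 / 1.013 = 5.55390 years.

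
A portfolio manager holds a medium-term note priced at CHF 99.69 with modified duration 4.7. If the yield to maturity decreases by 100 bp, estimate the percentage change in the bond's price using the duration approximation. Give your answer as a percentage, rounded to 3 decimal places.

+4.700%

Duration approximation: ΔP/P ≈ -D_mod · Δy = -4.7 × (-0.01) = +0.047000.
As a percentage: +4.7000%.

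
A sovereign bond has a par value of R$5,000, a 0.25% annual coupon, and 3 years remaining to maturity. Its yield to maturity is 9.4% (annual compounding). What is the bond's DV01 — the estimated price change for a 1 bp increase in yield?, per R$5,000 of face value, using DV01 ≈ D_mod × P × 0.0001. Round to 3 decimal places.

Periodic yield y = 0.094.
  t   CF        PV=CF/(1+0.094)^t    t·PV
  1        12.50        11.4260        11.4260
  2        12.50        10.4442        20.8884
  3     5,012.50     3,828.2688    11,484.8063
  Σ                  3,850.1389    11,517.1207
P = 3,850.1389; D_Mac = 2.99135 yrs; D_mod = 2.73433 yrs.
DV01 ≈ 2.73433 × 3,850.1389 × 0.0001 = 1.052753.

R$1.053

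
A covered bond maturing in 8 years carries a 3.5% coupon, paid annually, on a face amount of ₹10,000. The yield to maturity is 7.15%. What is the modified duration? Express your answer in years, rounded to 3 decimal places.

6.510 years

Periodic yield y = 0.0715. First find Macaulay duration:
  t   CF        PV=CF/(1+0.0715)^t    t·PV
  1       350.00       326.6449       326.6449
  2       350.00       304.8482       609.6965
  3       350.00       284.5061       853.5182
  4       350.00       265.5213     1,062.0851
  5       350.00       247.8033     1,239.0167
  6       350.00       231.2677     1,387.6062
  7       350.00       215.8355     1,510.8483
  8    10,350.00     5,956.6619    47,653.2948
  Σ                  7,833.0888    54,642.7108
P = 7,833.0888; Macaulay duration = 54,642.7108 / 7,833.0888 = 6.97588 years.
Modified duration = D_Mac / (1 + y) = 6.97588 / 1.0715 = 6.51039 years.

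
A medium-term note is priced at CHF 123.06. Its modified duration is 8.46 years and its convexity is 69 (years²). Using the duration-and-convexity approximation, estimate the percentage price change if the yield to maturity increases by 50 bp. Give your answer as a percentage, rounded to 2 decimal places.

-4.14%

Duration effect: -D_mod·Δy = -8.46 × (+0.005) = -0.042300
Convexity effect: ½·C·(Δy)² = 0.5 × 69 × (0.005)² = +0.0008625
ΔP/P ≈ -0.042300 + 0.0008625 = -0.0414375
= -4.14375%.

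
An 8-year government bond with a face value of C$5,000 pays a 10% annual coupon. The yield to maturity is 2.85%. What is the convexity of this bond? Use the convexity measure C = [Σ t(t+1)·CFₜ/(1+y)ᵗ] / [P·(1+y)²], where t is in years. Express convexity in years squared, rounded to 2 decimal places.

48.78

With y = 0.0285:
  t   CF        PV=CF/(1+0.0285)^t    t·PV        t(t+1)·PV
  1       500.00       486.1449       486.1449         972.2897
  2       500.00       472.6737       945.3473       2,836.0420
  3       500.00       459.5758     1,378.7273       5,514.9091
  4       500.00       446.8408     1,787.3632       8,936.8160
  5       500.00       434.4587     2,172.2936      13,033.7618
  6       500.00       422.4198     2,534.5186      17,741.6300
  7       500.00       410.7144     2,875.0008      23,000.0065
  8     5,500.00     4,392.6674    35,141.3392     316,272.0530
  Σ                  7,525.4954    47,320.7349     388,307.5082
P = 7,525.4954.
Convexity = Σ t(t+1)·PV / [P·(1+y)²] = 388,307.5082 / (7,525.4954 × 1.057812) = 48.77891.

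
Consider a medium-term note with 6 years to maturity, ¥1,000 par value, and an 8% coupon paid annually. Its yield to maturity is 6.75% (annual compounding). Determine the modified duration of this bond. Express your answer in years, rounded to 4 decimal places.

4.7071 years

Periodic yield y = 0.0675. First find Macaulay duration:
  t   CF        PV=CF/(1+0.0675)^t    t·PV
  1        80.00        74.9415        74.9415
  2        80.00        70.2028       140.4055
  3        80.00        65.7637       197.2911
  4        80.00        61.6054       246.4214
  5        80.00        57.7099       288.5497
  6     1,080.00       729.8212     4,378.9270
  Σ                  1,060.0444     5,326.5362
P = 1,060.0444; Macaulay duration = 5,326.5362 / 1,060.0444 = 5.02482 years.
Modified duration = D_Mac / (1 + y) = 5.02482 / 1.0675 = 4.70709 years.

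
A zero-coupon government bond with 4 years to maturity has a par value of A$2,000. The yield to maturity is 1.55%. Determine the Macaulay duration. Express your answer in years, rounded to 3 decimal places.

A zero-coupon bond has a single cash flow at maturity, so its Macaulay duration equals its maturity: 4 years.

4.000 years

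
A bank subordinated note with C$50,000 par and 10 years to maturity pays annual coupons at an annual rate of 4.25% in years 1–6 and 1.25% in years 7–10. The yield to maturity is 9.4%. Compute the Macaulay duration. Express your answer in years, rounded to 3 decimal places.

7.881 years

Periodic yield y = 0.094. Discount each cash flow and weight by its year:
  t   CF        PV=CF/(1+0.094)^t    t·PV
  1     2,125.00     1,942.4132     1,942.4132
  2     2,125.00     1,775.5148     3,551.0295
  3     2,125.00     1,622.9568     4,868.8705
  4     2,125.00     1,483.5072     5,934.0286
  5     2,125.00     1,356.0395     6,780.1973
  6     2,125.00     1,239.5242     7,437.1451
  7       625.00       333.2413     2,332.6888
  8       625.00       304.6081     2,436.8648
  9       625.00       278.4352     2,505.9167
  10   50,625.00    20,615.4024   206,154.0239
  Σ                 30,951.6425   243,943.1783
Price P = Σ PV = 30,951.6425.
Macaulay duration = Σ(t·PV) / P = 243,943.1783 / 30,951.6425 = 7.88143 years.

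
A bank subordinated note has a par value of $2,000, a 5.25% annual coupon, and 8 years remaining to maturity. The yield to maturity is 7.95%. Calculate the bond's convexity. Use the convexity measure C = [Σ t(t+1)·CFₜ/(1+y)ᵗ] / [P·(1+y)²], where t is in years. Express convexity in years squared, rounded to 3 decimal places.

With y = 0.0795:
  t   CF        PV=CF/(1+0.0795)^t    t·PV        t(t+1)·PV
  1       105.00        97.2673        97.2673         194.5345
  2       105.00        90.1040       180.2080         540.6239
  3       105.00        83.4683       250.4048       1,001.6191
  4       105.00        77.3212       309.2849       1,546.4245
  5       105.00        71.6269       358.1344       2,148.8066
  6       105.00        66.3519       398.1115       2,786.7802
  7       105.00        61.4654       430.2579       3,442.0629
  8     2,105.00     1,141.4869     9,131.8951      82,187.0559
  Σ                  1,689.0918    11,155.5637      93,847.9074
P = 1,689.0918.
Convexity = Σ t(t+1)·PV / [P·(1+y)²] = 93,847.9074 / (1,689.0918 × 1.165320) = 47.67888.

47.679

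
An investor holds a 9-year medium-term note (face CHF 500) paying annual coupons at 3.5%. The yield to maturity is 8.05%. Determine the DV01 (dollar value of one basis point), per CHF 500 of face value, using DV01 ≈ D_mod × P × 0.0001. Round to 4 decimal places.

Periodic yield y = 0.0805.
  t   CF        PV=CF/(1+0.0805)^t    t·PV
  1        17.50        16.1962        16.1962
  2        17.50        14.9895        29.9791
  3        17.50        13.8728        41.6184
  4        17.50        12.8392        51.3569
  5        17.50        11.8827        59.4134
  6        17.50        10.9974        65.9843
  7        17.50        10.1781        71.2464
  8        17.50         9.4198        75.3581
  9       517.50       257.8027     2,320.2240
  Σ                    358.1783     2,731.3768
P = 358.1783; D_Mac = 7.62575 yrs; D_mod = 7.05761 yrs.
DV01 ≈ 7.05761 × 358.1783 × 0.0001 = 0.252788.

CHF 0.2528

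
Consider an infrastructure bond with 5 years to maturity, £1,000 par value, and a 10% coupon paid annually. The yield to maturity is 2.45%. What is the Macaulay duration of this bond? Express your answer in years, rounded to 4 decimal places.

Periodic yield y = 0.0245. Discount each cash flow and weight by its year:
  t   CF        PV=CF/(1+0.0245)^t    t·PV
  1       100.00        97.6086        97.6086
  2       100.00        95.2744       190.5487
  3       100.00        92.9960       278.9879
  4       100.00        90.7721       363.0882
  5     1,100.00       974.6145     4,873.0725
  Σ                  1,351.2655     5,803.3060
Price P = Σ PV = 1,351.2655.
Macaulay duration = Σ(t·PV) / P = 5,803.3060 / 1,351.2655 = 4.29472 years.

4.2947 years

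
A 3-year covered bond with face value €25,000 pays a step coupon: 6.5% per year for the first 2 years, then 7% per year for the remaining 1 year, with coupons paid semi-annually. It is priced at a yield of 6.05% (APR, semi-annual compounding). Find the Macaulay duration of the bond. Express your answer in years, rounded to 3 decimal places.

Periodic yield y = 0.03025. Discount each cash flow and weight by its period:
  t   CF        PV=CF/(1+0.03025)^t    t·PV
  1       812.50       788.6435       788.6435
  2       812.50       765.4875     1,530.9751
  3       812.50       743.0114     2,229.0343
  4       812.50       721.1953     2,884.7811
  5       875.00       753.8674     3,769.3368
  6    25,875.00    21,638.3738   129,830.2429
  Σ                 25,410.5790   141,033.0137
Price P = Σ PV = 25,410.5790.
Macaulay duration = Σ(t·PV) / P = 141,033.0137 / 25,410.5790 = 5.55017 half-year periods.
In years: 5.55017 / 2 = 2.77508 years.

2.775 years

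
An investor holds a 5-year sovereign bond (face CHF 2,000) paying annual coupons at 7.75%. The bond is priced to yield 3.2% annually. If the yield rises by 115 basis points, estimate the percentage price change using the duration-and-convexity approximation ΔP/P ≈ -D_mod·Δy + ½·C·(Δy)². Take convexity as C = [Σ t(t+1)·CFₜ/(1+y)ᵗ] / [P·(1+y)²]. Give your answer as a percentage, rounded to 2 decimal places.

With y = 0.032:
  t   CF        PV=CF/(1+0.032)^t    t·PV        t(t+1)·PV
  1       155.00       150.1938       150.1938         300.3876
  2       155.00       145.5366       291.0733         873.2198
  3       155.00       141.0239       423.0716       1,692.2864
  4       155.00       136.6510       546.6041       2,733.0206
  5     2,155.00     1,840.9788     9,204.8940      55,229.3641
  Σ                  2,414.3841    10,615.8368      60,828.2784
P = 2,414.3841; D_Mac = 4.39691 yrs; D_mod = 4.26057 yrs; C = 23.65592.
Duration effect: -4.26057 × (+0.0115) = -0.048997
Convexity effect: 0.5 × 23.65592 × (0.0115)² = +0.0015642
ΔP/P ≈ -0.048997 + 0.0015642 = -0.047432 = -4.7432%.

-4.74%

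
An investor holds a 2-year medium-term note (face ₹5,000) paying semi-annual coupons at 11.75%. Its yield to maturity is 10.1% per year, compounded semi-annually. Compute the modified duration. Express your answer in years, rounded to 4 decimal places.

1.7536 years

Periodic yield y = 0.0505. First find Macaulay duration:
  t   CF        PV=CF/(1+0.0505)^t    t·PV
  1       293.75       279.6287       279.6287
  2       293.75       266.1863       532.3727
  3       293.75       253.3901       760.1704
  4     5,293.75     4,346.8955    17,387.5820
  Σ                  5,146.1007    18,959.7539
P = 5,146.1007; Macaulay duration = 18,959.7539 / 5,146.1007 = 3.68430 half-year periods = 1.84215 years.
Modified duration = D_Mac / (1 + y) = 1.84215 / 1.0505 = 1.75359 years.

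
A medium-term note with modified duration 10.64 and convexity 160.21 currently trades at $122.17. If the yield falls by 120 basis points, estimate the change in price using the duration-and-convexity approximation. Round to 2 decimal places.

+$17.01

Duration effect: -D_mod·Δy = -10.64 × (-0.012) = +0.127680
Convexity effect: ½·C·(Δy)² = 0.5 × 160.21 × (-0.012)² = +0.01153512
ΔP/P ≈ +0.127680 + 0.01153512 = +0.13921512
ΔP ≈ 122.17 × (+0.13921512) = +17.0079112104.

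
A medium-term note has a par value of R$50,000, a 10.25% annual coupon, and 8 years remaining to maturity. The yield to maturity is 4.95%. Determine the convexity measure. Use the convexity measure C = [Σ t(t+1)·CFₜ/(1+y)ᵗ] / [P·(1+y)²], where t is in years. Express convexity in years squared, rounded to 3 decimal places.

45.400

With y = 0.0495:
  t   CF        PV=CF/(1+0.0495)^t    t·PV        t(t+1)·PV
  1     5,125.00     4,883.2778     4,883.2778       9,766.5555
  2     5,125.00     4,652.9564     9,305.9128      27,917.7385
  3     5,125.00     4,433.4982    13,300.4947      53,201.9790
  4     5,125.00     4,224.3909    16,897.5636      84,487.8179
  5     5,125.00     4,025.1462    20,125.7308     120,754.3848
  6     5,125.00     3,835.2989    23,011.7932     161,082.5524
  7     5,125.00     3,654.4058    25,580.8405     204,646.7238
  8    55,125.00    37,453.2112   299,625.6893   2,696,631.2035
  Σ                 67,162.1853   412,731.3027   3,358,488.9554
P = 67,162.1853.
Convexity = Σ t(t+1)·PV / [P·(1+y)²] = 3,358,488.9554 / (67,162.1853 × 1.101450) = 45.39983.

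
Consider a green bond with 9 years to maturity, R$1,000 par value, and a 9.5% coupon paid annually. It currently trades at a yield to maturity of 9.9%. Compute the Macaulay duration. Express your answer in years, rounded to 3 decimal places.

Periodic yield y = 0.099. Discount each cash flow and weight by its year:
  t   CF        PV=CF/(1+0.099)^t    t·PV
  1        95.00        86.4422        86.4422
  2        95.00        78.6553       157.3107
  3        95.00        71.5699       214.7098
  4        95.00        65.1228       260.4911
  5        95.00        59.2564       296.2819
  6        95.00        53.9185       323.5107
  7        95.00        49.0614       343.4297
  8        95.00        44.6418       357.1347
  9     1,095.00       468.2037     4,213.8337
  Σ                    976.8721     6,253.1445
Price P = Σ PV = 976.8721.
Macaulay duration = Σ(t·PV) / P = 6,253.1445 / 976.8721 = 6.40119 years.

6.401 years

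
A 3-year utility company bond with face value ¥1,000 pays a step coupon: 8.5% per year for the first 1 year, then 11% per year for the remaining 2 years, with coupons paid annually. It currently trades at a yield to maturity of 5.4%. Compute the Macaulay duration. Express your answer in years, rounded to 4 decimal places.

Periodic yield y = 0.054. Discount each cash flow and weight by its year:
  t   CF        PV=CF/(1+0.054)^t    t·PV
  1        85.00        80.6452        80.6452
  2       110.00        99.0174       198.0348
  3     1,110.00       947.9843     2,843.9529
  Σ                  1,127.6469     3,122.6328
Price P = Σ PV = 1,127.6469.
Macaulay duration = Σ(t·PV) / P = 3,122.6328 / 1,127.6469 = 2.76916 years.

2.7692 years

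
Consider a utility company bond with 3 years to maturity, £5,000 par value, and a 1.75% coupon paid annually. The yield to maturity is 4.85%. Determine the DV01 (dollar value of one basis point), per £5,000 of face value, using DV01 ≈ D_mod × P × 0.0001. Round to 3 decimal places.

Periodic yield y = 0.0485.
  t   CF        PV=CF/(1+0.0485)^t    t·PV
  1        87.50        83.4526        83.4526
  2        87.50        79.5923       159.1846
  3     5,087.50     4,413.6625    13,240.9874
  Σ                  4,576.7073    13,483.6246
P = 4,576.7073; D_Mac = 2.94614 yrs; D_mod = 2.80986 yrs.
DV01 ≈ 2.80986 × 4,576.7073 × 0.0001 = 1.285992.

£1.286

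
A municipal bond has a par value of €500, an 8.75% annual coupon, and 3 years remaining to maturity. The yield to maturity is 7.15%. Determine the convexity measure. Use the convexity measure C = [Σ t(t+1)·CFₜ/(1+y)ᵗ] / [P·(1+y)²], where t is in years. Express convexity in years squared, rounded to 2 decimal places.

9.39

With y = 0.0715:
  t   CF        PV=CF/(1+0.0715)^t    t·PV        t(t+1)·PV
  1        43.75        40.8306        40.8306          81.6612
  2        43.75        38.1060        76.2121         228.6362
  3       543.75       442.0005     1,326.0014       5,304.0058
  Σ                    520.9371     1,443.0441       5,614.3032
P = 520.9371.
Convexity = Σ t(t+1)·PV / [P·(1+y)²] = 5,614.3032 / (520.9371 × 1.148112) = 9.38699.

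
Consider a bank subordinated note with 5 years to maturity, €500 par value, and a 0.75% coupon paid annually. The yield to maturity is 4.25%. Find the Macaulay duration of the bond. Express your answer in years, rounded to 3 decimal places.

Periodic yield y = 0.0425. Discount each cash flow and weight by its year:
  t   CF        PV=CF/(1+0.0425)^t    t·PV
  1         3.75         3.5971         3.5971
  2         3.75         3.4505         6.9010
  3         3.75         3.3098         9.9294
  4         3.75         3.1749        12.6995
  5       503.75       409.1050     2,045.5248
  Σ                    422.6372     2,078.6518
Price P = Σ PV = 422.6372.
Macaulay duration = Σ(t·PV) / P = 2,078.6518 / 422.6372 = 4.91829 years.

4.918 years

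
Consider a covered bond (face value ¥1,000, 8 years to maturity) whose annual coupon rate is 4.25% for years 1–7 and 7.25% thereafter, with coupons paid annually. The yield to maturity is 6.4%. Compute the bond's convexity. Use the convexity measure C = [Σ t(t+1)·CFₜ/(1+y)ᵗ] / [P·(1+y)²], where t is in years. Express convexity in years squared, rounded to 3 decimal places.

With y = 0.064:
  t   CF        PV=CF/(1+0.064)^t    t·PV        t(t+1)·PV
  1        42.50        39.9436        39.9436          79.8872
  2        42.50        37.5410        75.0820         225.2459
  3        42.50        35.2829       105.8486         423.3946
  4        42.50        33.1606       132.6424         663.2121
  5        42.50        31.1660       155.8299         934.9794
  6        42.50        29.2913       175.7480       1,230.2361
  7        42.50        27.5294       192.7061       1,541.6492
  8     1,072.50       652.9265     5,223.4118      47,010.7060
  Σ                    886.8413     6,101.2125      52,109.3105
P = 886.8413.
Convexity = Σ t(t+1)·PV / [P·(1+y)²] = 52,109.3105 / (886.8413 × 1.132096) = 51.90225.

51.902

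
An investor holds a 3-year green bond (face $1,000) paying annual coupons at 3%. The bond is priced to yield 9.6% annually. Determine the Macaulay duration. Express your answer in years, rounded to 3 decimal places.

Periodic yield y = 0.096. Discount each cash flow and weight by its year:
  t   CF        PV=CF/(1+0.096)^t    t·PV
  1        30.00        27.3723        27.3723
  2        30.00        24.9747        49.9494
  3     1,030.00       782.3581     2,347.0742
  Σ                    834.7050     2,424.3958
Price P = Σ PV = 834.7050.
Macaulay duration = Σ(t·PV) / P = 2,424.3958 / 834.7050 = 2.90449 years.

2.904 years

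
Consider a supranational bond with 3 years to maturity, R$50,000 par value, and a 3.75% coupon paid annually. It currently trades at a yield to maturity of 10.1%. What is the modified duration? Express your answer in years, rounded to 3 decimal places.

2.618 years

Periodic yield y = 0.101. First find Macaulay duration:
  t   CF        PV=CF/(1+0.101)^t    t·PV
  1     1,875.00     1,702.9973     1,702.9973
  2     1,875.00     1,546.7732     3,093.5464
  3    51,875.00    38,868.3543   116,605.0629
  Σ                 42,118.1248   121,401.6065
P = 42,118.1248; Macaulay duration = 121,401.6065 / 42,118.1248 = 2.88241 years.
Modified duration = D_Mac / (1 + y) = 2.88241 / 1.101 = 2.61799 years.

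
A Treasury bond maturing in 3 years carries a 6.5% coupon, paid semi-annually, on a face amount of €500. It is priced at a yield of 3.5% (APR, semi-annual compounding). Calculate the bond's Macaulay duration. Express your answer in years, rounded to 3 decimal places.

2.784 years

Periodic yield y = 0.0175. Discount each cash flow and weight by its period:
  t   CF        PV=CF/(1+0.0175)^t    t·PV
  1        16.25        15.9705        15.9705
  2        16.25        15.6958        31.3917
  3        16.25        15.4259        46.2777
  4        16.25        15.1606        60.6423
  5        16.25        14.8998        74.4991
  6       516.25       465.2148     2,791.2890
  Σ                    542.3675     3,020.0703
Price P = Σ PV = 542.3675.
Macaulay duration = Σ(t·PV) / P = 3,020.0703 / 542.3675 = 5.56831 half-year periods.
In years: 5.56831 / 2 = 2.78416 years.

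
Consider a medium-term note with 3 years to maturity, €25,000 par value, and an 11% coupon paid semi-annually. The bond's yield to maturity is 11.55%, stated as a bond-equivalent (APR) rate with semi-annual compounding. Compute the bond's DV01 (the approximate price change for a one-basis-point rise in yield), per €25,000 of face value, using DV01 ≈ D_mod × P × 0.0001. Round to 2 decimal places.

Periodic yield y = 0.05775.
  t   CF        PV=CF/(1+0.05775)^t    t·PV
  1     1,375.00     1,299.9291     1,299.9291
  2     1,375.00     1,228.9568     2,457.9137
  3     1,375.00     1,161.8595     3,485.5784
  4     1,375.00     1,098.4254     4,393.7016
  5     1,375.00     1,038.4546     5,192.2732
  6    26,375.00    18,831.9054   112,991.4325
  Σ                 24,659.5308   129,820.8284
P = 24,659.5308; D_Mac = 5.26453 half-year periods = 2.63226 yrs; D_mod = 2.48855 yrs.
DV01 ≈ 2.48855 × 24,659.5308 × 0.0001 = 6.136650.

€6.14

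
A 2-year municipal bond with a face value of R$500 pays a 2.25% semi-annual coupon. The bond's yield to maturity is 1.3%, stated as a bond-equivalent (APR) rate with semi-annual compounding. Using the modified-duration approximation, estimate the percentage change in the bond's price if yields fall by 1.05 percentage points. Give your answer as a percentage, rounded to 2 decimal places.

Periodic yield y = 0.0065. Modified duration first:
  t   CF        PV=CF/(1+0.0065)^t    t·PV
  1        5.625         5.5887         5.5887
  2        5.625         5.5526        11.1052
  3        5.625         5.5167        16.5502
  4      505.625       492.6896     1,970.7585
  Σ                    509.3476     2,004.0025
P = 509.3476; D_Mac = 3.93445 half-year periods = 1.96722 yrs; D_mod = 1.96722/(1+0.0065) = 1.95452 yrs.
ΔP/P ≈ -D_mod · Δy = -1.95452 × (-0.0105) = +0.020522 = +2.0522%.

+2.05%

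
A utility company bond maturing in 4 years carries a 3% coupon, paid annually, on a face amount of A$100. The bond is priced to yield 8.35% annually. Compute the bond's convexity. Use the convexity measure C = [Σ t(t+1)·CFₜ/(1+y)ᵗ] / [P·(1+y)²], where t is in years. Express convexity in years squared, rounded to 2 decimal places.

15.96

With y = 0.0835:
  t   CF        PV=CF/(1+0.0835)^t    t·PV        t(t+1)·PV
  1         3.00         2.7688         2.7688           5.5376
  2         3.00         2.5554         5.1109          15.3326
  3         3.00         2.3585         7.0755          28.3019
  4       103.00        74.7346       298.9383       1,494.6915
  Σ                     82.4173       313.8934       1,543.8636
P = 82.4173.
Convexity = Σ t(t+1)·PV / [P·(1+y)²] = 1,543.8636 / (82.4173 × 1.173972) = 15.95632.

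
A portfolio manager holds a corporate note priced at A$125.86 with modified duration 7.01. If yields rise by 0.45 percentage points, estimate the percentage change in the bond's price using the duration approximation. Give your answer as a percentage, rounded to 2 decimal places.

Duration approximation: ΔP/P ≈ -D_mod · Δy = -7.01 × (+0.0045) = -0.031545.
As a percentage: -3.1545%.

-3.15%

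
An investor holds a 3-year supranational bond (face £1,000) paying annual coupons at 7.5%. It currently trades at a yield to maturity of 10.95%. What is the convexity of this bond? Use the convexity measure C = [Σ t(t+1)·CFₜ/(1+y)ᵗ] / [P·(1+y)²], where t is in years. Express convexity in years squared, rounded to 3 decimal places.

8.824

With y = 0.1095:
  t   CF        PV=CF/(1+0.1095)^t    t·PV        t(t+1)·PV
  1        75.00        67.5980        67.5980         135.1960
  2        75.00        60.9266       121.8531         365.5594
  3     1,075.00       787.0939     2,361.2817       9,445.1268
  Σ                    915.6185     2,550.7328       9,945.8821
P = 915.6185.
Convexity = Σ t(t+1)·PV / [P·(1+y)²] = 9,945.8821 / (915.6185 × 1.230990) = 8.82418.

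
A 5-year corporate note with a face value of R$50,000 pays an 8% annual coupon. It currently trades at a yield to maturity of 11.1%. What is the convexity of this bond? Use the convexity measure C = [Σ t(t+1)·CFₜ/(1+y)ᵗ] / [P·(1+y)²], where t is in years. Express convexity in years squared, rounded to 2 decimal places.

With y = 0.111:
  t   CF        PV=CF/(1+0.111)^t    t·PV        t(t+1)·PV
  1     4,000.00     3,600.3600     3,600.3600       7,200.7201
  2     4,000.00     3,240.6481     6,481.2962      19,443.8886
  3     4,000.00     2,916.8750     8,750.6249      35,002.4997
  4     4,000.00     2,625.4500    10,501.8001      52,509.0004
  5    54,000.00    31,902.4080   159,512.0401     957,072.2404
  Σ                 44,285.7411   188,846.1213   1,071,228.3492
P = 44,285.7411.
Convexity = Σ t(t+1)·PV / [P·(1+y)²] = 1,071,228.3492 / (44,285.7411 × 1.234321) = 19.59702.

19.60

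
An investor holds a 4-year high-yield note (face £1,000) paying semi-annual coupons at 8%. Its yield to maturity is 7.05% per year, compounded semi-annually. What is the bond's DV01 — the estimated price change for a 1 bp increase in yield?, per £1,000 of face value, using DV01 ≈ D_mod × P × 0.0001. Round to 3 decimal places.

Periodic yield y = 0.03525.
  t   CF        PV=CF/(1+0.03525)^t    t·PV
  1        40.00        38.6380        38.6380
  2        40.00        37.3224        74.6448
  3        40.00        36.0516       108.1547
  4        40.00        34.8240       139.2961
  5        40.00        33.6383       168.1914
  6        40.00        32.4929       194.9574
  7        40.00        31.3865       219.7057
  8     1,040.00       788.2635     6,306.1081
  Σ                  1,032.6172     7,249.6963
P = 1,032.6172; D_Mac = 7.02070 half-year periods = 3.51035 yrs; D_mod = 3.39082 yrs.
DV01 ≈ 3.39082 × 1,032.6172 × 0.0001 = 0.350142.

£0.350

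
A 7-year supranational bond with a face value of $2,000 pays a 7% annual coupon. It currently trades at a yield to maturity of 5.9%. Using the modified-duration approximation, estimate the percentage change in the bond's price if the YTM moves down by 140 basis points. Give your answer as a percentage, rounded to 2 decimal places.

+7.68%

Periodic yield y = 0.059. Modified duration first:
  t   CF        PV=CF/(1+0.059)^t    t·PV
  1       140.00       132.2002       132.2002
  2       140.00       124.8349       249.6699
  3       140.00       117.8800       353.6400
  4       140.00       111.3126       445.2503
  5       140.00       105.1110       525.5551
  6       140.00        99.2550       595.5298
  7     2,140.00     1,432.6564    10,028.5950
  Σ                  2,123.2501    12,330.4402
P = 2,123.2501; D_Mac = 5.80734 yrs; D_mod = 5.80734/(1+0.059) = 5.48380 yrs.
ΔP/P ≈ -D_mod · Δy = -5.48380 × (-0.014) = +0.076773 = +7.6773%.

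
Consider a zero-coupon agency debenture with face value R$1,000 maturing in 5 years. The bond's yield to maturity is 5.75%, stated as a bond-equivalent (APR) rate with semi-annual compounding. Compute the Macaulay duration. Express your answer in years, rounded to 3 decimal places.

A zero-coupon bond has a single cash flow at maturity, so its Macaulay duration equals its maturity: 5 years.
(Equivalently: 10 semi-annual periods ÷ 2 = 5 years.)

5.000 years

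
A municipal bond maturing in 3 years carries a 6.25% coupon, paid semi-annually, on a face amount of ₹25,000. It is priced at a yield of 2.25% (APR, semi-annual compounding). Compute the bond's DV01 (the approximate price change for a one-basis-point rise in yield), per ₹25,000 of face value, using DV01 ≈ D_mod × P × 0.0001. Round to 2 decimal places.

₹7.71

Periodic yield y = 0.01125.
  t   CF        PV=CF/(1+0.01125)^t    t·PV
  1       781.25       772.5587       772.5587
  2       781.25       763.9641     1,527.9282
  3       781.25       755.4651     2,266.3954
  4       781.25       747.0607     2,988.2428
  5       781.25       738.7498     3,693.7488
  6    25,781.25    24,107.5326   144,645.1955
  Σ                 27,885.3310   155,894.0695
P = 27,885.3310; D_Mac = 5.59054 half-year periods = 2.79527 yrs; D_mod = 2.76417 yrs.
DV01 ≈ 2.76417 × 27,885.3310 × 0.0001 = 7.707989.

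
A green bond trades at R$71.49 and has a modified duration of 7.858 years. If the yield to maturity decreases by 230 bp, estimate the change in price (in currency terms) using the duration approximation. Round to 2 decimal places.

Duration approximation: ΔP/P ≈ -D_mod · Δy = -7.858 × (-0.023) = +0.180734.
ΔP ≈ 71.49 × (+0.180734) = +12.92067366.

+R$12.92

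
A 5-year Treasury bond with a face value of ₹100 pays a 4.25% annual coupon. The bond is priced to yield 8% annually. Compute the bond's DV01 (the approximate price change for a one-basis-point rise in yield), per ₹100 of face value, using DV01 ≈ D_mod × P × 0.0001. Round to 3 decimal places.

Periodic yield y = 0.08.
  t   CF        PV=CF/(1+0.08)^t    t·PV
  1         4.25         3.9352         3.9352
  2         4.25         3.6437         7.2874
  3         4.25         3.3738        10.1214
  4         4.25         3.1239        12.4955
  5       104.25        70.9508       354.7540
  Σ                     85.0273       388.5934
P = 85.0273; D_Mac = 4.57022 yrs; D_mod = 4.23168 yrs.
DV01 ≈ 4.23168 × 85.0273 × 0.0001 = 0.035981.

₹0.036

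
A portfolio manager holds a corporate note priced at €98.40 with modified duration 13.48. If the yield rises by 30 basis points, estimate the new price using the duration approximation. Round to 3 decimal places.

Duration approximation: ΔP/P ≈ -D_mod · Δy = -13.48 × (+0.003) = -0.040440.
New price ≈ 98.40 × (1 - 0.040440) = 94.420704.

€94.421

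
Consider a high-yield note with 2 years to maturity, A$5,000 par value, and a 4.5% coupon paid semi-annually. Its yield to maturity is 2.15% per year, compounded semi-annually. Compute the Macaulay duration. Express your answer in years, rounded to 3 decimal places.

Periodic yield y = 0.01075. Discount each cash flow and weight by its period:
  t   CF        PV=CF/(1+0.01075)^t    t·PV
  1       112.50       111.3035       111.3035
  2       112.50       110.1197       220.2394
  3       112.50       108.9485       326.8455
  4     5,112.50     4,898.4460    19,593.7838
  Σ                  5,228.8176    20,252.1722
Price P = Σ PV = 5,228.8176.
Macaulay duration = Σ(t·PV) / P = 20,252.1722 / 5,228.8176 = 3.87318 half-year periods.
In years: 3.87318 / 2 = 1.93659 years.

1.937 years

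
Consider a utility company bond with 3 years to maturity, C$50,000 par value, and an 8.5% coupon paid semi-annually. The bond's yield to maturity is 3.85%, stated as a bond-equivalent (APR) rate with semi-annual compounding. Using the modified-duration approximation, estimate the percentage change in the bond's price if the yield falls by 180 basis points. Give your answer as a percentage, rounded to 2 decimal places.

Periodic yield y = 0.01925. Modified duration first:
  t   CF        PV=CF/(1+0.01925)^t    t·PV
  1     2,125.00     2,084.8663     2,084.8663
  2     2,125.00     2,045.4906     4,090.9813
  3     2,125.00     2,006.8586     6,020.5758
  4     2,125.00     1,968.9562     7,875.8248
  5     2,125.00     1,931.7696     9,658.8481
  6    52,125.00    46,490.2356   278,941.4137
  Σ                 56,528.1770   308,672.5100
P = 56,528.1770; D_Mac = 5.46051 half-year periods = 2.73025 yrs; D_mod = 2.73025/(1+0.01925) = 2.67869 yrs.
ΔP/P ≈ -D_mod · Δy = -2.67869 × (-0.018) = +0.048216 = +4.8216%.

+4.82%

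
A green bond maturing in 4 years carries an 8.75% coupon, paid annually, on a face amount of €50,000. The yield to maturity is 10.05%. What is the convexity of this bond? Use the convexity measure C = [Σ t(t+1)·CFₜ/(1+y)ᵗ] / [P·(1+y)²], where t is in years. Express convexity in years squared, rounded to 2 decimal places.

13.96

With y = 0.1005:
  t   CF        PV=CF/(1+0.1005)^t    t·PV        t(t+1)·PV
  1     4,375.00     3,975.4657     3,975.4657       7,950.9314
  2     4,375.00     3,612.4177     7,224.8354      21,674.5063
  3     4,375.00     3,282.5240     9,847.5721      39,390.2886
  4    54,375.00    37,071.4081   148,285.6324     741,428.1621
  Σ                 47,941.8156   169,333.5057     810,443.8884
P = 47,941.8156.
Convexity = Σ t(t+1)·PV / [P·(1+y)²] = 810,443.8884 / (47,941.8156 × 1.211100) = 13.95817.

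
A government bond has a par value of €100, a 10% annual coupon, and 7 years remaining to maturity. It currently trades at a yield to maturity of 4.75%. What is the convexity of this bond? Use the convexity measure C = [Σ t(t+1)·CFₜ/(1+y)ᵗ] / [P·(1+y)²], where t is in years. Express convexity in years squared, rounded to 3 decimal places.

37.329

With y = 0.0475:
  t   CF        PV=CF/(1+0.0475)^t    t·PV        t(t+1)·PV
  1        10.00         9.5465         9.5465          19.0931
  2        10.00         9.1136        18.2273          54.6818
  3        10.00         8.7004        26.1011         104.4045
  4        10.00         8.3058        33.2234         166.1169
  5        10.00         7.9292        39.6460         237.8763
  6        10.00         7.5697        45.4179         317.9253
  7       110.00        79.4904       556.4325       4,451.4602
  Σ                    130.6556       728.5948       5,351.5581
P = 130.6556.
Convexity = Σ t(t+1)·PV / [P·(1+y)²] = 5,351.5581 / (130.6556 × 1.097256) = 37.32880.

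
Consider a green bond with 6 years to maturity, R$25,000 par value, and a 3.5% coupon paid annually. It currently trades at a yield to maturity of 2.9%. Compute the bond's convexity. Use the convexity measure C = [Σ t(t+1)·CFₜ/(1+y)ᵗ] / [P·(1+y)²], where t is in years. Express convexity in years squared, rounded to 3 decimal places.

35.491

With y = 0.029:
  t   CF        PV=CF/(1+0.029)^t    t·PV        t(t+1)·PV
  1       875.00       850.3401       850.3401       1,700.6803
  2       875.00       826.3753     1,652.7505       4,958.2515
  3       875.00       803.0858     2,409.2573       9,637.0292
  4       875.00       780.4526     3,121.8106      15,609.0528
  5       875.00       758.4574     3,792.2869      22,753.7213
  6    25,875.00    21,796.5677   130,779.4059     915,455.8416
  Σ                 25,815.2788   142,605.8513     970,114.5767
P = 25,815.2788.
Convexity = Σ t(t+1)·PV / [P·(1+y)²] = 970,114.5767 / (25,815.2788 × 1.058841) = 35.49077.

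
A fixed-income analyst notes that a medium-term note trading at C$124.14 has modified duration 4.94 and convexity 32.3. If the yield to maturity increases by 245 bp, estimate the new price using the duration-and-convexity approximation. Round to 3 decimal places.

Duration effect: -D_mod·Δy = -4.94 × (+0.0245) = -0.121030
Convexity effect: ½·C·(Δy)² = 0.5 × 32.3 × (0.0245)² = +0.0096940375
ΔP/P ≈ -0.121030 + 0.0096940375 = -0.1113359625
New price ≈ 124.14 × (1 - 0.1113359625) = 110.31875361525.

C$110.319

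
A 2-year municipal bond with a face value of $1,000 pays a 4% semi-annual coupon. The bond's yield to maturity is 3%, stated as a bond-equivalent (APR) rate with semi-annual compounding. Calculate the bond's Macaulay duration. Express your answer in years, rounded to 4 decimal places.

1.9426 years

Periodic yield y = 0.015. Discount each cash flow and weight by its period:
  t   CF        PV=CF/(1+0.015)^t    t·PV
  1        20.00        19.7044        19.7044
  2        20.00        19.4132        38.8265
  3        20.00        19.1263        57.3790
  4     1,020.00       961.0279     3,844.1117
  Σ                  1,019.2719     3,960.0216
Price P = Σ PV = 1,019.2719.
Macaulay duration = Σ(t·PV) / P = 3,960.0216 / 1,019.2719 = 3.88515 half-year periods.
In years: 3.88515 / 2 = 1.94257 years.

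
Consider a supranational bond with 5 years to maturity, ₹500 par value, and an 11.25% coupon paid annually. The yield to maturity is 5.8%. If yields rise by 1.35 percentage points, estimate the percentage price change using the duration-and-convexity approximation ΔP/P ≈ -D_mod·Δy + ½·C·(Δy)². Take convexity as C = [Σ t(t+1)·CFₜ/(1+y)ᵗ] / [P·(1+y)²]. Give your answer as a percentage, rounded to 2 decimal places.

With y = 0.058:
  t   CF        PV=CF/(1+0.058)^t    t·PV        t(t+1)·PV
  1        56.25        53.1664        53.1664         106.3327
  2        56.25        50.2518       100.5035         301.5105
  3        56.25        47.4969       142.4908         569.9631
  4        56.25        44.8931       179.5725         897.8625
  5       556.25       419.6060     2,098.0300      12,588.1799
  Σ                    615.4142     2,573.7631      14,463.8488
P = 615.4142; D_Mac = 4.18216 yrs; D_mod = 3.95290 yrs; C = 20.99641.
Duration effect: -3.95290 × (+0.0135) = -0.053364
Convexity effect: 0.5 × 20.99641 × (0.0135)² = +0.0019133
ΔP/P ≈ -0.053364 + 0.0019133 = -0.051451 = -5.1451%.

-5.15%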